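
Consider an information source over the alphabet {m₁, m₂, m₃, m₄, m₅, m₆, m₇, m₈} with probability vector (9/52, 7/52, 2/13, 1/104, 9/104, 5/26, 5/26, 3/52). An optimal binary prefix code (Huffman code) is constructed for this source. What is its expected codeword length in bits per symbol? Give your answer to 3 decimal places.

2.837 bits/symbol

Repeatedly combine the two least-probable nodes; the expected code length is the sum of the merged weights.
merge 1/104 + 3/52 → 7/104
merge 7/104 + 9/104 → 2/13
merge 7/52 + 2/13 → 15/52
merge 2/13 + 9/52 → 17/52
merge 5/26 + 5/26 → 5/13
merge 15/52 + 17/52 → 8/13
merge 5/13 + 8/13 → 1
L = 7/104 + 2/13 + 15/52 + 17/52 + 5/13 + 8/13 + 1 = 295/104 ≈ 2.837 bits/symbol.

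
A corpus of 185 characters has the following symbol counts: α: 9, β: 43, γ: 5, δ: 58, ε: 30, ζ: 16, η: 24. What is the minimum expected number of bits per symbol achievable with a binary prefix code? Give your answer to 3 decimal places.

2.530 bits/symbol

Probabilities are the counts divided by 185.
Repeatedly combine the two least-probable nodes; the expected code length is the sum of the merged weights.
merge 1/37 + 9/185 → 14/185
merge 14/185 + 16/185 → 6/37
merge 24/185 + 6/37 → 54/185
merge 6/37 + 43/185 → 73/185
merge 54/185 + 58/185 → 112/185
merge 73/185 + 112/185 → 1
L = 14/185 + 6/37 + 54/185 + 73/185 + 112/185 + 1 = 468/185 ≈ 2.530 bits/symbol.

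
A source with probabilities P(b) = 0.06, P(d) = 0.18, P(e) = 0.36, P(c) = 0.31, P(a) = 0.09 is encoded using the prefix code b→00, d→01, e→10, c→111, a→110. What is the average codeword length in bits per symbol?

L̄ = Σ pᵢ·ℓᵢ = 0.06·2 + 0.18·2 + 0.36·2 + 0.31·3 + 0.09·3 = 2.4 bits/symbol.

2.4 bits/symbol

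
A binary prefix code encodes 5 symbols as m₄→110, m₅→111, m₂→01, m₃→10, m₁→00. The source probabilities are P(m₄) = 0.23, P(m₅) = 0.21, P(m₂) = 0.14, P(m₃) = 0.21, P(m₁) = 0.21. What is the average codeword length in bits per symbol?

L̄ = Σ pᵢ·ℓᵢ = 0.23·3 + 0.21·3 + 0.14·2 + 0.21·2 + 0.21·2 = 2.44 bits/symbol.

2.44 bits/symbol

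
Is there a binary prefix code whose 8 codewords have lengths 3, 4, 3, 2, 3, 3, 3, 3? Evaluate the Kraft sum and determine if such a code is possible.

With common denominator 2^4 = 16: Σ 2^(−ℓᵢ) = 2/16 + 1/16 + 2/16 + 4/16 + 2/16 + 2/16 + 2/16 + 2/16 = 17/16 = 1.0625.
Kraft's inequality requires Σ ≤ 1; here Σ = 1.0625 > 1, so no such prefix code exists.

1.0625; no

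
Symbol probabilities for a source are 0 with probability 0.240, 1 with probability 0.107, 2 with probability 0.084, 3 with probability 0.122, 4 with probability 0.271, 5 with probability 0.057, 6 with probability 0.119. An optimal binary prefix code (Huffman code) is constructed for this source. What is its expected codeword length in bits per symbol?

2.63 bits/symbol

Repeatedly combine the two least-probable nodes; the expected code length is the sum of the merged weights.
merge 57/1000 + 21/250 → 141/1000
merge 107/1000 + 119/1000 → 113/500
merge 61/500 + 141/1000 → 263/1000
merge 113/500 + 6/25 → 233/500
merge 263/1000 + 271/1000 → 267/500
merge 233/500 + 267/500 → 1
L = 141/1000 + 113/500 + 263/1000 + 233/500 + 267/500 + 1 = 263/100 = 2.63 bits/symbol.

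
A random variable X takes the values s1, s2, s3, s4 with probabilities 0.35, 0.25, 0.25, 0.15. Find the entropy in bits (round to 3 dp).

H = −Σ pᵢ log₂ pᵢ.
−0.35·log₂(0.35) = 0.5301
−0.25·log₂(0.25) = 0.5000
−0.25·log₂(0.25) = 0.5000
−0.15·log₂(0.15) = 0.4105
Sum ≈ 1.9406 → 1.941 bits.

1.941 bits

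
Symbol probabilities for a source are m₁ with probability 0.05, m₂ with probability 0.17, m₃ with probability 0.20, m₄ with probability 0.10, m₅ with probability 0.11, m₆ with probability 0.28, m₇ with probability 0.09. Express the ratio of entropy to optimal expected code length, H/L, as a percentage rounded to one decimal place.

Entropy H = −Σ p log₂ p ≈ 2.6244 bits.
Huffman merges: 1/20+9/100→7/50; 1/10+11/100→21/100; 7/50+17/100→31/100; 1/5+21/100→41/100; 7/25+31/100→59/100; 41/100+59/100→1. L = 133/50 ≈ 2.6600.
Efficiency = H/L = 2.6244/2.6600 = 98.7%.

98.7%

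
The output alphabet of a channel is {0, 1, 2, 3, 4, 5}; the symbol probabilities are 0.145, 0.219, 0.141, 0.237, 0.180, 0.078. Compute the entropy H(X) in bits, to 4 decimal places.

H = −Σ pᵢ log₂ pᵢ.
−0.145·log₂(0.145) = 0.4040
−0.219·log₂(0.219) = 0.4798
−0.141·log₂(0.141) = 0.3985
−0.237·log₂(0.237) = 0.4923
−0.180·log₂(0.180) = 0.4453
−0.078·log₂(0.078) = 0.2871
Sum ≈ 2.5069 → 2.5069 bits.

2.5069 bits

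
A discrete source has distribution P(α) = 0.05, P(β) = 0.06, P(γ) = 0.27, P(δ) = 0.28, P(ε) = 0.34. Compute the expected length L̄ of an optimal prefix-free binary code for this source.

2.11 bits/symbol

Repeatedly combine the two least-probable nodes; the expected code length is the sum of the merged weights.
merge 1/20 + 3/50 → 11/100
merge 11/100 + 27/100 → 19/50
merge 7/25 + 17/50 → 31/50
merge 19/50 + 31/50 → 1
L = 11/100 + 19/50 + 31/50 + 1 = 211/100 = 2.11 bits/symbol.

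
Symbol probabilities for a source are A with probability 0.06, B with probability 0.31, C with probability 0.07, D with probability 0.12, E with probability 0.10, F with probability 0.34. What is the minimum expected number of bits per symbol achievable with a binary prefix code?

2.35 bits/symbol

Repeatedly combine the two least-probable nodes; the expected code length is the sum of the merged weights.
merge 3/50 + 7/100 → 13/100
merge 1/10 + 3/25 → 11/50
merge 13/100 + 11/50 → 7/20
merge 31/100 + 17/50 → 13/20
merge 7/20 + 13/20 → 1
L = 13/100 + 11/50 + 7/20 + 13/20 + 1 = 47/20 = 2.35 bits/symbol.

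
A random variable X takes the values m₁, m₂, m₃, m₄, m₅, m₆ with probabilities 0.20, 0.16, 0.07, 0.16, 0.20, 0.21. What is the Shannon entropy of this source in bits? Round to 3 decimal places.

2.516 bits

H = −Σ pᵢ log₂ pᵢ.
−0.20·log₂(0.20) = 0.4644
−0.16·log₂(0.16) = 0.4230
−0.07·log₂(0.07) = 0.2686
−0.16·log₂(0.16) = 0.4230
−0.20·log₂(0.20) = 0.4644
−0.21·log₂(0.21) = 0.4728
Sum ≈ 2.5162 → 2.516 bits.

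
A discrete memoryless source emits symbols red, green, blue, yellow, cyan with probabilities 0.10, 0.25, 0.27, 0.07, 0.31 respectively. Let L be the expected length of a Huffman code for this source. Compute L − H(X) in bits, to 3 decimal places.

0.035 bits

Entropy H = −Σ p log₂ p ≈ 2.1346 bits.
Huffman merges: 7/100+1/10→17/100; 17/100+1/4→21/50; 27/100+31/100→29/50; 21/50+29/50→1. L = 217/100 ≈ 2.1700.
L − H = 2.1700 − 2.1346 = 0.035 bits.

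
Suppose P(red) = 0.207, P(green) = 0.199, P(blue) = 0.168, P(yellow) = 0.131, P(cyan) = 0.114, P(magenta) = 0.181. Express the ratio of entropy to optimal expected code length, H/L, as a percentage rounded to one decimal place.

Entropy H = −Σ p log₂ p ≈ 2.5538 bits.
Huffman merges: 57/500+131/1000→49/200; 21/125+181/1000→349/1000; 199/1000+207/1000→203/500; 49/200+349/1000→297/500; 203/500+297/500→1. L = 1297/500 ≈ 2.5940.
Efficiency = H/L = 2.5538/2.5940 = 98.5%.

98.5%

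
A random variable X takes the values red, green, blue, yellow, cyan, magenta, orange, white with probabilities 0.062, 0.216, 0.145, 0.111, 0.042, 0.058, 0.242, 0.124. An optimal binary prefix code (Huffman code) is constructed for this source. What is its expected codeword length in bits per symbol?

2.804 bits/symbol

Repeatedly combine the two least-probable nodes; the expected code length is the sum of the merged weights.
merge 21/500 + 29/500 → 1/10
merge 31/500 + 1/10 → 81/500
merge 111/1000 + 31/250 → 47/200
merge 29/200 + 81/500 → 307/1000
merge 27/125 + 47/200 → 451/1000
merge 121/500 + 307/1000 → 549/1000
merge 451/1000 + 549/1000 → 1
L = 1/10 + 81/500 + 47/200 + 307/1000 + 451/1000 + 549/1000 + 1 = 701/250 = 2.804 bits/symbol.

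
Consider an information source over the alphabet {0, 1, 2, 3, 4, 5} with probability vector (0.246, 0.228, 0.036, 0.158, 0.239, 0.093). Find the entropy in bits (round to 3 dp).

2.389 bits

H = −Σ pᵢ log₂ pᵢ.
−0.246·log₂(0.246) = 0.4977
−0.228·log₂(0.228) = 0.4863
−0.036·log₂(0.036) = 0.1727
−0.158·log₂(0.158) = 0.4206
−0.239·log₂(0.239) = 0.4935
−0.093·log₂(0.093) = 0.3187
Sum ≈ 2.3895 → 2.389 bits.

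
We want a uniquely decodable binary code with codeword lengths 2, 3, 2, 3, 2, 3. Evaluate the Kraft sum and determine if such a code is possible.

1.125; no

With common denominator 2^3 = 8: Σ 2^(−ℓᵢ) = 2/8 + 1/8 + 2/8 + 1/8 + 2/8 + 1/8 = 9/8 = 1.125.
Kraft's inequality requires Σ ≤ 1; here Σ = 1.125 > 1, so no such prefix code exists.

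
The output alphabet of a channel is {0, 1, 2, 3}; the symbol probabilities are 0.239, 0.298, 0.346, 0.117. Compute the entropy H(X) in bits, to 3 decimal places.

H = −Σ pᵢ log₂ pᵢ.
−0.239·log₂(0.239) = 0.4935
−0.298·log₂(0.298) = 0.5205
−0.346·log₂(0.346) = 0.5298
−0.117·log₂(0.117) = 0.3622
Sum ≈ 1.9060 → 1.906 bits.

1.906 bits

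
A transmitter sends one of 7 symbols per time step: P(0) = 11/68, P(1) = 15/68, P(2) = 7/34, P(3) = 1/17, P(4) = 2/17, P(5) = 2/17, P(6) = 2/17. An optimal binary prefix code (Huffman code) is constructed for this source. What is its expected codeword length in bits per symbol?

2.75 bits/symbol

Repeatedly combine the two least-probable nodes; the expected code length is the sum of the merged weights.
merge 1/17 + 2/17 → 3/17
merge 2/17 + 2/17 → 4/17
merge 11/68 + 3/17 → 23/68
merge 7/34 + 15/68 → 29/68
merge 4/17 + 23/68 → 39/68
merge 29/68 + 39/68 → 1
L = 3/17 + 4/17 + 23/68 + 29/68 + 39/68 + 1 = 11/4 = 2.75 bits/symbol.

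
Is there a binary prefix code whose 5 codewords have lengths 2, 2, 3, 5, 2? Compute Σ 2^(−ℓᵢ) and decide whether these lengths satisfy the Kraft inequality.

0.90625; yes

With common denominator 2^5 = 32: Σ 2^(−ℓᵢ) = 8/32 + 8/32 + 4/32 + 1/32 + 8/32 = 29/32 = 0.90625.
Kraft's inequality requires Σ ≤ 1; here Σ = 0.90625 ≤ 1, so such a prefix code exists.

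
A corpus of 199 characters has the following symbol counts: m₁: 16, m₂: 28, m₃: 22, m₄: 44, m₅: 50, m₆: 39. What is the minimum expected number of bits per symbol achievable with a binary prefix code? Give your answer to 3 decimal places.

2.523 bits/symbol

Probabilities are the counts divided by 199.
Repeatedly combine the two least-probable nodes; the expected code length is the sum of the merged weights.
merge 16/199 + 22/199 → 38/199
merge 28/199 + 38/199 → 66/199
merge 39/199 + 44/199 → 83/199
merge 50/199 + 66/199 → 116/199
merge 83/199 + 116/199 → 1
L = 38/199 + 66/199 + 83/199 + 116/199 + 1 = 502/199 ≈ 2.523 bits/symbol.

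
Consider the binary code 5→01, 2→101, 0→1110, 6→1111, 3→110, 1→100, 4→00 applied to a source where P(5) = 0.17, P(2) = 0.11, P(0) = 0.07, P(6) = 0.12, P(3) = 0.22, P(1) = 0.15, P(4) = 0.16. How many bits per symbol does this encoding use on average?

L̄ = Σ pᵢ·ℓᵢ = 0.17·2 + 0.11·3 + 0.07·4 + 0.12·4 + 0.22·3 + 0.15·3 + 0.16·2 = 2.86 bits/symbol.

2.86 bits/symbol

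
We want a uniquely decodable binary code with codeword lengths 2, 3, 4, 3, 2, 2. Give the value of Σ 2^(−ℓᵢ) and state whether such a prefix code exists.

1.0625; no

With common denominator 2^4 = 16: Σ 2^(−ℓᵢ) = 4/16 + 2/16 + 1/16 + 2/16 + 4/16 + 4/16 = 17/16 = 1.0625.
Kraft's inequality requires Σ ≤ 1; here Σ = 1.0625 > 1, so no such prefix code exists.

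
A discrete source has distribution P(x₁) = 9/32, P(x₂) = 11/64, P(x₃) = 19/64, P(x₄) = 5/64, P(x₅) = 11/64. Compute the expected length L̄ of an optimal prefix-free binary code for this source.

Repeatedly combine the two least-probable nodes; the expected code length is the sum of the merged weights.
merge 5/64 + 11/64 → 1/4
merge 11/64 + 1/4 → 27/64
merge 9/32 + 19/64 → 37/64
merge 27/64 + 37/64 → 1
L = 1/4 + 27/64 + 37/64 + 1 = 9/4 = 2.25 bits/symbol.

2.25 bits/symbol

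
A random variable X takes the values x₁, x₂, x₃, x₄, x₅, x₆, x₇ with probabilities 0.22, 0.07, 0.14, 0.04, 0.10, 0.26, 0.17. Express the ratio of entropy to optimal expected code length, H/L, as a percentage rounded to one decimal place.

Entropy H = −Σ p log₂ p ≈ 2.6041 bits.
Huffman merges: 1/25+7/100→11/100; 1/10+11/100→21/100; 7/50+17/100→31/100; 21/100+11/50→43/100; 13/50+31/100→57/100; 43/100+57/100→1. L = 263/100 ≈ 2.6300.
Efficiency = H/L = 2.6041/2.6300 = 99.0%.

99.0%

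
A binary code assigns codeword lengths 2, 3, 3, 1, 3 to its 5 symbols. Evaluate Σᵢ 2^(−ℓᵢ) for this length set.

With common denominator 2^3 = 8: Σ 2^(−ℓᵢ) = 2/8 + 1/8 + 1/8 + 4/8 + 1/8 = 9/8 = 1.125.

1.125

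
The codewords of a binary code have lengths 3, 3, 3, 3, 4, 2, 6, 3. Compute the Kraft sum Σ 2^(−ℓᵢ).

With common denominator 2^6 = 64: Σ 2^(−ℓᵢ) = 8/64 + 8/64 + 8/64 + 8/64 + 4/64 + 16/64 + 1/64 + 8/64 = 61/64 = 0.953125.

0.953125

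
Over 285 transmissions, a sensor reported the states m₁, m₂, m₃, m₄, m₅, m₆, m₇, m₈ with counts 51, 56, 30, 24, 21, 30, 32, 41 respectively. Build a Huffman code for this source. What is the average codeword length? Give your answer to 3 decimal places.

Probabilities are the counts divided by 285.
Repeatedly combine the two least-probable nodes; the expected code length is the sum of the merged weights.
merge 7/95 + 8/95 → 3/19
merge 2/19 + 2/19 → 4/19
merge 32/285 + 41/285 → 73/285
merge 3/19 + 17/95 → 32/95
merge 56/285 + 4/19 → 116/285
merge 73/285 + 32/95 → 169/285
merge 116/285 + 169/285 → 1
L = 3/19 + 4/19 + 73/285 + 32/95 + 116/285 + 169/285 + 1 = 844/285 ≈ 2.961 bits/symbol.

2.961 bits/symbol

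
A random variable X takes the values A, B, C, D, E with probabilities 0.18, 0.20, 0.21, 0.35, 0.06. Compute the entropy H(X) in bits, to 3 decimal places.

2.156 bits

H = −Σ pᵢ log₂ pᵢ.
−0.18·log₂(0.18) = 0.4453
−0.20·log₂(0.20) = 0.4644
−0.21·log₂(0.21) = 0.4728
−0.35·log₂(0.35) = 0.5301
−0.06·log₂(0.06) = 0.2435
Sum ≈ 2.1562 → 2.156 bits.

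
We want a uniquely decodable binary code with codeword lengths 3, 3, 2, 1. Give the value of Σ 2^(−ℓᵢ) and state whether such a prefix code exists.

With common denominator 2^3 = 8: Σ 2^(−ℓᵢ) = 1/8 + 1/8 + 2/8 + 4/8 = 8/8 = 1.
Kraft's inequality requires Σ ≤ 1; here Σ = 1 ≤ 1, so such a prefix code exists.

1; yes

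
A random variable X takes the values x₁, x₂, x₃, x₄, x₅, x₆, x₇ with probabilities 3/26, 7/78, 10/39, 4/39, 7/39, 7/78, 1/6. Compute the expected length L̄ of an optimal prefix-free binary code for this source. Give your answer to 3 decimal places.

Repeatedly combine the two least-probable nodes; the expected code length is the sum of the merged weights.
merge 7/78 + 7/78 → 7/39
merge 4/39 + 3/26 → 17/78
merge 1/6 + 7/39 → 9/26
merge 7/39 + 17/78 → 31/78
merge 10/39 + 9/26 → 47/78
merge 31/78 + 47/78 → 1
L = 7/39 + 17/78 + 9/26 + 31/78 + 47/78 + 1 = 107/39 ≈ 2.744 bits/symbol.

2.744 bits/symbol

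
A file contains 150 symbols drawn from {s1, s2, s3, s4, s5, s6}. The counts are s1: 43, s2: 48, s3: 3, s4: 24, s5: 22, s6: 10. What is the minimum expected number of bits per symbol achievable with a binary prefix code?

Probabilities are the counts divided by 150.
Repeatedly combine the two least-probable nodes; the expected code length is the sum of the merged weights.
merge 1/50 + 1/15 → 13/150
merge 13/150 + 11/75 → 7/30
merge 4/25 + 7/30 → 59/150
merge 43/150 + 8/25 → 91/150
merge 59/150 + 91/150 → 1
L = 13/150 + 7/30 + 59/150 + 91/150 + 1 = 58/25 = 2.32 bits/symbol.

2.32 bits/symbol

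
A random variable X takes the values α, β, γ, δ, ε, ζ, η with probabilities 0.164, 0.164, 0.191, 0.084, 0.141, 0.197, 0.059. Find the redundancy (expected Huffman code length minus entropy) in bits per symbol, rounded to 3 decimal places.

0.042 bits

Entropy H = −Σ p log₂ p ≈ 2.7130 bits.
Huffman merges: 59/1000+21/250→143/1000; 141/1000+143/1000→71/250; 41/250+41/250→41/125; 191/1000+197/1000→97/250; 71/250+41/125→153/250; 97/250+153/250→1. L = 551/200 ≈ 2.7550.
L − H = 2.7550 − 2.7130 = 0.042 bits.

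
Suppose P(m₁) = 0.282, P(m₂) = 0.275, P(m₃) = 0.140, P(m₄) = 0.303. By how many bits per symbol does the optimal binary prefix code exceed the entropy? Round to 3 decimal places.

Entropy H = −Σ p log₂ p ≈ 1.9462 bits.
Huffman merges: 7/50+11/40→83/200; 141/500+303/1000→117/200; 83/200+117/200→1. L = 2 ≈ 2.0000.
L − H = 2.0000 − 1.9462 = 0.054 bits.

0.054 bits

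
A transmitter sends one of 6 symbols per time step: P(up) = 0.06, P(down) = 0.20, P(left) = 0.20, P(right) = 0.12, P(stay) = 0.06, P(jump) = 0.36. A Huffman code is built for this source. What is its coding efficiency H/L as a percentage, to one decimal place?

Entropy H = −Σ p log₂ p ≈ 2.3135 bits.
Huffman merges: 3/50+3/50→3/25; 3/25+3/25→6/25; 1/5+1/5→2/5; 6/25+9/25→3/5; 2/5+3/5→1. L = 59/25 ≈ 2.3600.
Efficiency = H/L = 2.3135/2.3600 = 98.0%.

98.0%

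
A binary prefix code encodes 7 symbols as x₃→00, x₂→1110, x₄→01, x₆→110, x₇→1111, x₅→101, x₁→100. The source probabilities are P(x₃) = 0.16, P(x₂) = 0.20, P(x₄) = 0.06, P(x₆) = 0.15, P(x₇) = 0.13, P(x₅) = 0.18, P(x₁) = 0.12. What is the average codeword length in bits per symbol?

L̄ = Σ pᵢ·ℓᵢ = 0.16·2 + 0.20·4 + 0.06·2 + 0.15·3 + 0.13·4 + 0.18·3 + 0.12·3 = 3.11 bits/symbol.

3.11 bits/symbol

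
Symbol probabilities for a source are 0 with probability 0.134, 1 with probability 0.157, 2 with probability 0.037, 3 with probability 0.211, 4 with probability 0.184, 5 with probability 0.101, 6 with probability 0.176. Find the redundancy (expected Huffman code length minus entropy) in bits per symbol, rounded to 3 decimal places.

Entropy H = −Σ p log₂ p ≈ 2.6821 bits.
Huffman merges: 37/1000+101/1000→69/500; 67/500+69/500→34/125; 157/1000+22/125→333/1000; 23/125+211/1000→79/200; 34/125+333/1000→121/200; 79/200+121/200→1. L = 2743/1000 ≈ 2.7430.
L − H = 2.7430 − 2.6821 = 0.061 bits.

0.061 bits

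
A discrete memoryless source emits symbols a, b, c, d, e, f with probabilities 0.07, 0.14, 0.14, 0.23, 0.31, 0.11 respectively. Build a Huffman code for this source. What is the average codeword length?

2.46 bits/symbol

Repeatedly combine the two least-probable nodes; the expected code length is the sum of the merged weights.
merge 7/100 + 11/100 → 9/50
merge 7/50 + 7/50 → 7/25
merge 9/50 + 23/100 → 41/100
merge 7/25 + 31/100 → 59/100
merge 41/100 + 59/100 → 1
L = 9/50 + 7/25 + 41/100 + 59/100 + 1 = 123/50 = 2.46 bits/symbol.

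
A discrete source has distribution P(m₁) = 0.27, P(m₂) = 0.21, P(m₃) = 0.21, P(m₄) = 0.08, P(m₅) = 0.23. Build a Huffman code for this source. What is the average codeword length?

2.29 bits/symbol

Repeatedly combine the two least-probable nodes; the expected code length is the sum of the merged weights.
merge 2/25 + 21/100 → 29/100
merge 21/100 + 23/100 → 11/25
merge 27/100 + 29/100 → 14/25
merge 11/25 + 14/25 → 1
L = 29/100 + 11/25 + 14/25 + 1 = 229/100 = 2.29 bits/symbol.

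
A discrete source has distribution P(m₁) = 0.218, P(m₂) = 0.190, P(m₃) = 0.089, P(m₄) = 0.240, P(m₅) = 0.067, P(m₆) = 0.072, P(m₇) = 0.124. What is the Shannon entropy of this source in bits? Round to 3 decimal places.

H = −Σ pᵢ log₂ pᵢ.
−0.218·log₂(0.218) = 0.4791
−0.190·log₂(0.190) = 0.4552
−0.089·log₂(0.089) = 0.3106
−0.240·log₂(0.240) = 0.4941
−0.067·log₂(0.067) = 0.2613
−0.072·log₂(0.072) = 0.2733
−0.124·log₂(0.124) = 0.3734
Sum ≈ 2.6471 → 2.647 bits.

2.647 bits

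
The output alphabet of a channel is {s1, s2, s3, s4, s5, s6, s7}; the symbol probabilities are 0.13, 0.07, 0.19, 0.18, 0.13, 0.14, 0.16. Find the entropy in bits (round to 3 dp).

H = −Σ pᵢ log₂ pᵢ.
−0.13·log₂(0.13) = 0.3826
−0.07·log₂(0.07) = 0.2686
−0.19·log₂(0.19) = 0.4552
−0.18·log₂(0.18) = 0.4453
−0.13·log₂(0.13) = 0.3826
−0.14·log₂(0.14) = 0.3971
−0.16·log₂(0.16) = 0.4230
Sum ≈ 2.7545 → 2.755 bits.

2.755 bits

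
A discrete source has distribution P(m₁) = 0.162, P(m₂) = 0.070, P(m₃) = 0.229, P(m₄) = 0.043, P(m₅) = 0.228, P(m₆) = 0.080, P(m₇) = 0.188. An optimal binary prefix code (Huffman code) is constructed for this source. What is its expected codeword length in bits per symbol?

2.656 bits/symbol

Repeatedly combine the two least-probable nodes; the expected code length is the sum of the merged weights.
merge 43/1000 + 7/100 → 113/1000
merge 2/25 + 113/1000 → 193/1000
merge 81/500 + 47/250 → 7/20
merge 193/1000 + 57/250 → 421/1000
merge 229/1000 + 7/20 → 579/1000
merge 421/1000 + 579/1000 → 1
L = 113/1000 + 193/1000 + 7/20 + 421/1000 + 579/1000 + 1 = 332/125 = 2.656 bits/symbol.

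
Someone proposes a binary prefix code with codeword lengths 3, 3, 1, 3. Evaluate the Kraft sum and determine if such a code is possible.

0.875; yes

With common denominator 2^3 = 8: Σ 2^(−ℓᵢ) = 1/8 + 1/8 + 4/8 + 1/8 = 7/8 = 0.875.
Kraft's inequality requires Σ ≤ 1; here Σ = 0.875 ≤ 1, so such a prefix code exists.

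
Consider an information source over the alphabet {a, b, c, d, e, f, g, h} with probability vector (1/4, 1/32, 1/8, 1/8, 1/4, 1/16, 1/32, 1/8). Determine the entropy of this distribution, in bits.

Each probability is a power of 1/2, so log₂(1/p) is an integer.
H = Σ p·log₂(1/p) = 1/4·2 + 1/32·5 + 1/8·3 + 1/8·3 + 1/4·2 + 1/16·4 + 1/32·5 + 1/8·3 = 2.6875 bits.

2.6875 bits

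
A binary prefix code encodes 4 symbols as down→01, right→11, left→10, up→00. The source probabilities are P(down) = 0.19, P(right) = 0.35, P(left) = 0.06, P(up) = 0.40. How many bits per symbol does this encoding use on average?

2 bits/symbol

L̄ = Σ pᵢ·ℓᵢ = 0.19·2 + 0.35·2 + 0.06·2 + 0.40·2 = 2 bits/symbol.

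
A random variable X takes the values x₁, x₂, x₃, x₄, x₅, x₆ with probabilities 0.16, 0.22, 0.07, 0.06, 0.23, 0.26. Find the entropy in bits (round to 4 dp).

H = −Σ pᵢ log₂ pᵢ.
−0.16·log₂(0.16) = 0.4230
−0.22·log₂(0.22) = 0.4806
−0.07·log₂(0.07) = 0.2686
−0.06·log₂(0.06) = 0.2435
−0.23·log₂(0.23) = 0.4877
−0.26·log₂(0.26) = 0.5053
Sum ≈ 2.4086 → 2.4086 bits.

2.4086 bits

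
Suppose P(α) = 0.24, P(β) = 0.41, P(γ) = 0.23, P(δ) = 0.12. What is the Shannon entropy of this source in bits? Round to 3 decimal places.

H = −Σ pᵢ log₂ pᵢ.
−0.24·log₂(0.24) = 0.4941
−0.41·log₂(0.41) = 0.5274
−0.23·log₂(0.23) = 0.4877
−0.12·log₂(0.12) = 0.3671
Sum ≈ 1.8763 → 1.876 bits.

1.876 bits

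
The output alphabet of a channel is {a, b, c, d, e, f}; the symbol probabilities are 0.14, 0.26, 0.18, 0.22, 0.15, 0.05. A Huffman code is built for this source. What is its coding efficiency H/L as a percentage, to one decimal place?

Entropy H = −Σ p log₂ p ≈ 2.4549 bits.
Huffman merges: 1/20+7/50→19/100; 3/20+9/50→33/100; 19/100+11/50→41/100; 13/50+33/100→59/100; 41/100+59/100→1. L = 63/25 ≈ 2.5200.
Efficiency = H/L = 2.4549/2.5200 = 97.4%.

97.4%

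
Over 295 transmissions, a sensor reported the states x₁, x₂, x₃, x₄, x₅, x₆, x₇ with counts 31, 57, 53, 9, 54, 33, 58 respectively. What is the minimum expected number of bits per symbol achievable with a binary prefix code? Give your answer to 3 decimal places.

2.746 bits/symbol

Probabilities are the counts divided by 295.
Repeatedly combine the two least-probable nodes; the expected code length is the sum of the merged weights.
merge 9/295 + 31/295 → 8/59
merge 33/295 + 8/59 → 73/295
merge 53/295 + 54/295 → 107/295
merge 57/295 + 58/295 → 23/59
merge 73/295 + 107/295 → 36/59
merge 23/59 + 36/59 → 1
L = 8/59 + 73/295 + 107/295 + 23/59 + 36/59 + 1 = 162/59 ≈ 2.746 bits/symbol.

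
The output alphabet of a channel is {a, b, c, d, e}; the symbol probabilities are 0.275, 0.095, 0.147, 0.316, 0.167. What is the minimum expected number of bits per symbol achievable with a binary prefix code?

Repeatedly combine the two least-probable nodes; the expected code length is the sum of the merged weights.
merge 19/200 + 147/1000 → 121/500
merge 167/1000 + 121/500 → 409/1000
merge 11/40 + 79/250 → 591/1000
merge 409/1000 + 591/1000 → 1
L = 121/500 + 409/1000 + 591/1000 + 1 = 1121/500 = 2.242 bits/symbol.

2.242 bits/symbol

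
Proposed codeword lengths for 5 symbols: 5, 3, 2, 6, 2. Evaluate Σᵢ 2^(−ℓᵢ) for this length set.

With common denominator 2^6 = 64: Σ 2^(−ℓᵢ) = 2/64 + 8/64 + 16/64 + 1/64 + 16/64 = 43/64 = 0.671875.

0.671875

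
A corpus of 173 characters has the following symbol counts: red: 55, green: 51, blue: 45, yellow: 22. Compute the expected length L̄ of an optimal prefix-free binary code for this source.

2 bits/symbol

Probabilities are the counts divided by 173.
Repeatedly combine the two least-probable nodes; the expected code length is the sum of the merged weights.
merge 22/173 + 45/173 → 67/173
merge 51/173 + 55/173 → 106/173
merge 67/173 + 106/173 → 1
L = 67/173 + 106/173 + 1 = 2 bits/symbol.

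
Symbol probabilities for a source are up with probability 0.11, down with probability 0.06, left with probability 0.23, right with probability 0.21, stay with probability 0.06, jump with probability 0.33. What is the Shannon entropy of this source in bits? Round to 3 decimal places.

2.326 bits

H = −Σ pᵢ log₂ pᵢ.
−0.11·log₂(0.11) = 0.3503
−0.06·log₂(0.06) = 0.2435
−0.23·log₂(0.23) = 0.4877
−0.21·log₂(0.21) = 0.4728
−0.06·log₂(0.06) = 0.2435
−0.33·log₂(0.33) = 0.5278
Sum ≈ 2.3257 → 2.326 bits.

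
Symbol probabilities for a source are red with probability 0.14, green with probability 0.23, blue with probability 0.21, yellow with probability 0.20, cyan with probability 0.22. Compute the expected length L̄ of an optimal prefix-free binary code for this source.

Repeatedly combine the two least-probable nodes; the expected code length is the sum of the merged weights.
merge 7/50 + 1/5 → 17/50
merge 21/100 + 11/50 → 43/100
merge 23/100 + 17/50 → 57/100
merge 43/100 + 57/100 → 1
L = 17/50 + 43/100 + 57/100 + 1 = 117/50 = 2.34 bits/symbol.

2.34 bits/symbol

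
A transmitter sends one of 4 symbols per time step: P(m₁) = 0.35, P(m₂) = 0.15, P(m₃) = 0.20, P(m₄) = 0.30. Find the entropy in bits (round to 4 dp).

1.9261 bits

H = −Σ pᵢ log₂ pᵢ.
−0.35·log₂(0.35) = 0.5301
−0.15·log₂(0.15) = 0.4105
−0.20·log₂(0.20) = 0.4644
−0.30·log₂(0.30) = 0.5211
Sum ≈ 1.9261 → 1.9261 bits.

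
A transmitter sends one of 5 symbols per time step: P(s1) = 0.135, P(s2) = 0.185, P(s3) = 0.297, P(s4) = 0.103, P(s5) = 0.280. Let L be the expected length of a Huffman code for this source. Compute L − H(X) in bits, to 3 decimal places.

Entropy H = −Σ p log₂ p ≈ 2.2125 bits.
Huffman merges: 103/1000+27/200→119/500; 37/200+119/500→423/1000; 7/25+297/1000→577/1000; 423/1000+577/1000→1. L = 1119/500 ≈ 2.2380.
L − H = 2.2380 − 2.2125 = 0.025 bits.

0.025 bits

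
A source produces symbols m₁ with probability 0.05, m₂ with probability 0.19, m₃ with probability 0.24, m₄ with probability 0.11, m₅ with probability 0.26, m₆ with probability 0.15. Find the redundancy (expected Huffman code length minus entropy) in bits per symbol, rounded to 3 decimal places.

0.038 bits

Entropy H = −Σ p log₂ p ≈ 2.4316 bits.
Huffman merges: 1/20+11/100→4/25; 3/20+4/25→31/100; 19/100+6/25→43/100; 13/50+31/100→57/100; 43/100+57/100→1. L = 247/100 ≈ 2.4700.
L − H = 2.4700 − 2.4316 = 0.038 bits.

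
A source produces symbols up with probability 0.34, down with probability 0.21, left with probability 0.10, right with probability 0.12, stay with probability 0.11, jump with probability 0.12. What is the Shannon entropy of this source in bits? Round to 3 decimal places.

H = −Σ pᵢ log₂ pᵢ.
−0.34·log₂(0.34) = 0.5292
−0.21·log₂(0.21) = 0.4728
−0.10·log₂(0.10) = 0.3322
−0.12·log₂(0.12) = 0.3671
−0.11·log₂(0.11) = 0.3503
−0.12·log₂(0.12) = 0.3671
Sum ≈ 2.4186 → 2.419 bits.

2.419 bits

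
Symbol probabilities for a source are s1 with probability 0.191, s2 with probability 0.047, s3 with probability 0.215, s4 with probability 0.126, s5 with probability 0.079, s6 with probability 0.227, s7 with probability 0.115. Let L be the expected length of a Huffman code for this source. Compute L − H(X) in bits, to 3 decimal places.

Entropy H = −Σ p log₂ p ≈ 2.6506 bits.
Huffman merges: 47/1000+79/1000→63/500; 23/200+63/500→241/1000; 63/500+191/1000→317/1000; 43/200+227/1000→221/500; 241/1000+317/1000→279/500; 221/500+279/500→1. L = 671/250 ≈ 2.6840.
L − H = 2.6840 − 2.6506 = 0.033 bits.

0.033 bits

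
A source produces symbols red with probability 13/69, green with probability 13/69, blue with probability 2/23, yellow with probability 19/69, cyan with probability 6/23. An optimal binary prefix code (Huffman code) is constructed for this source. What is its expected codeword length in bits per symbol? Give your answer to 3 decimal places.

2.275 bits/symbol

Repeatedly combine the two least-probable nodes; the expected code length is the sum of the merged weights.
merge 2/23 + 13/69 → 19/69
merge 13/69 + 6/23 → 31/69
merge 19/69 + 19/69 → 38/69
merge 31/69 + 38/69 → 1
L = 19/69 + 31/69 + 38/69 + 1 = 157/69 ≈ 2.275 bits/symbol.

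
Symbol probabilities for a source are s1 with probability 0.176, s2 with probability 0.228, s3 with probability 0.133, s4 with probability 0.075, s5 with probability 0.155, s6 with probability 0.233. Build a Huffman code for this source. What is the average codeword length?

2.539 bits/symbol

Repeatedly combine the two least-probable nodes; the expected code length is the sum of the merged weights.
merge 3/40 + 133/1000 → 26/125
merge 31/200 + 22/125 → 331/1000
merge 26/125 + 57/250 → 109/250
merge 233/1000 + 331/1000 → 141/250
merge 109/250 + 141/250 → 1
L = 26/125 + 331/1000 + 109/250 + 141/250 + 1 = 2539/1000 = 2.539 bits/symbol.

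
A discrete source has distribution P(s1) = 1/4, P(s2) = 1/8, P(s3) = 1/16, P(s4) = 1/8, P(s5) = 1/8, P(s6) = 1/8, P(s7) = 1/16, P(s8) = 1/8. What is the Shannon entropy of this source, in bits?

Each probability is a power of 1/2, so log₂(1/p) is an integer.
H = Σ p·log₂(1/p) = 1/4·2 + 1/8·3 + 1/16·4 + 1/8·3 + 1/8·3 + 1/8·3 + 1/16·4 + 1/8·3 = 2.875 bits.

2.875 bits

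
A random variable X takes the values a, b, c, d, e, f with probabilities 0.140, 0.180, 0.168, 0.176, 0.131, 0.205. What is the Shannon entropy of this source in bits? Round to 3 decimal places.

2.569 bits

H = −Σ pᵢ log₂ pᵢ.
−0.140·log₂(0.140) = 0.3971
−0.180·log₂(0.180) = 0.4453
−0.168·log₂(0.168) = 0.4323
−0.176·log₂(0.176) = 0.4411
−0.131·log₂(0.131) = 0.3841
−0.205·log₂(0.205) = 0.4687
Sum ≈ 2.5687 → 2.569 bits.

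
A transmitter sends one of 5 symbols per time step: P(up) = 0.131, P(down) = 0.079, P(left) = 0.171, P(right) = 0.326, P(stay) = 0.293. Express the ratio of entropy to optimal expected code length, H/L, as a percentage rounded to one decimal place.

97.5%

Entropy H = −Σ p log₂ p ≈ 2.1552 bits.
Huffman merges: 79/1000+131/1000→21/100; 171/1000+21/100→381/1000; 293/1000+163/500→619/1000; 381/1000+619/1000→1. L = 221/100 ≈ 2.2100.
Efficiency = H/L = 2.1552/2.2100 = 97.5%.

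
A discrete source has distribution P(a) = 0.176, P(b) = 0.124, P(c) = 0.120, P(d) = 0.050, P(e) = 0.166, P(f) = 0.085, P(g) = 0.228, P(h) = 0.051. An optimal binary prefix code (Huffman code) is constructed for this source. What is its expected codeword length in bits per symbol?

2.873 bits/symbol

Repeatedly combine the two least-probable nodes; the expected code length is the sum of the merged weights.
merge 1/20 + 51/1000 → 101/1000
merge 17/200 + 101/1000 → 93/500
merge 3/25 + 31/250 → 61/250
merge 83/500 + 22/125 → 171/500
merge 93/500 + 57/250 → 207/500
merge 61/250 + 171/500 → 293/500
merge 207/500 + 293/500 → 1
L = 101/1000 + 93/500 + 61/250 + 171/500 + 207/500 + 293/500 + 1 = 2873/1000 = 2.873 bits/symbol.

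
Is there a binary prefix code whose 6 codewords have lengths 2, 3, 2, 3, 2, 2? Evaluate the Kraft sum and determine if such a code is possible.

1.25; no

With common denominator 2^3 = 8: Σ 2^(−ℓᵢ) = 2/8 + 1/8 + 2/8 + 1/8 + 2/8 + 2/8 = 10/8 = 1.25.
Kraft's inequality requires Σ ≤ 1; here Σ = 1.25 > 1, so no such prefix code exists.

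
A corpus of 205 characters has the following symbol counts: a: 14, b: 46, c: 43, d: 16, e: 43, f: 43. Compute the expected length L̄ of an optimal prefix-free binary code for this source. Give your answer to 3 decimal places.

2.502 bits/symbol

Probabilities are the counts divided by 205.
Repeatedly combine the two least-probable nodes; the expected code length is the sum of the merged weights.
merge 14/205 + 16/205 → 6/41
merge 6/41 + 43/205 → 73/205
merge 43/205 + 43/205 → 86/205
merge 46/205 + 73/205 → 119/205
merge 86/205 + 119/205 → 1
L = 6/41 + 73/205 + 86/205 + 119/205 + 1 = 513/205 ≈ 2.502 bits/symbol.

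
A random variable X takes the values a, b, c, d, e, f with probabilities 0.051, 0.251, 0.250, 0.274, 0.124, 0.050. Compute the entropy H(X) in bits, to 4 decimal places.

2.3208 bits

H = −Σ pᵢ log₂ pᵢ.
−0.051·log₂(0.051) = 0.2190
−0.251·log₂(0.251) = 0.5006
−0.250·log₂(0.250) = 0.5000
−0.274·log₂(0.274) = 0.5118
−0.124·log₂(0.124) = 0.3734
−0.050·log₂(0.050) = 0.2161
Sum ≈ 2.3208 → 2.3208 bits.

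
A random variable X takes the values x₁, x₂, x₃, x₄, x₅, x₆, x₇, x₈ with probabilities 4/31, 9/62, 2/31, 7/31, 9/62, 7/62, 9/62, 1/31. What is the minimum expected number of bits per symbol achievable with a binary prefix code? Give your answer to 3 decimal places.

2.871 bits/symbol

Repeatedly combine the two least-probable nodes; the expected code length is the sum of the merged weights.
merge 1/31 + 2/31 → 3/31
merge 3/31 + 7/62 → 13/62
merge 4/31 + 9/62 → 17/62
merge 9/62 + 9/62 → 9/31
merge 13/62 + 7/31 → 27/62
merge 17/62 + 9/31 → 35/62
merge 27/62 + 35/62 → 1
L = 3/31 + 13/62 + 17/62 + 9/31 + 27/62 + 35/62 + 1 = 89/31 ≈ 2.871 bits/symbol.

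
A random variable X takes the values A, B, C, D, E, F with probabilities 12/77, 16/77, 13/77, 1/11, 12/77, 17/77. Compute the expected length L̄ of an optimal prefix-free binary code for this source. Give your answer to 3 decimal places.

2.571 bits/symbol

Repeatedly combine the two least-probable nodes; the expected code length is the sum of the merged weights.
merge 1/11 + 12/77 → 19/77
merge 12/77 + 13/77 → 25/77
merge 16/77 + 17/77 → 3/7
merge 19/77 + 25/77 → 4/7
merge 3/7 + 4/7 → 1
L = 19/77 + 25/77 + 3/7 + 4/7 + 1 = 18/7 ≈ 2.571 bits/symbol.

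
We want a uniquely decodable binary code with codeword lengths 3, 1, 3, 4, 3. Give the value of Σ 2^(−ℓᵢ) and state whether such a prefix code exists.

0.9375; yes

With common denominator 2^4 = 16: Σ 2^(−ℓᵢ) = 2/16 + 8/16 + 2/16 + 1/16 + 2/16 = 15/16 = 0.9375.
Kraft's inequality requires Σ ≤ 1; here Σ = 0.9375 ≤ 1, so such a prefix code exists.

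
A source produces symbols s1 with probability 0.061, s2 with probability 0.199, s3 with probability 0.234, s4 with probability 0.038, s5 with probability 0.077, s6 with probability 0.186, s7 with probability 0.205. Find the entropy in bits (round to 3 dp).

H = −Σ pᵢ log₂ pᵢ.
−0.061·log₂(0.061) = 0.2461
−0.199·log₂(0.199) = 0.4635
−0.234·log₂(0.234) = 0.4903
−0.038·log₂(0.038) = 0.1793
−0.077·log₂(0.077) = 0.2848
−0.186·log₂(0.186) = 0.4514
−0.205·log₂(0.205) = 0.4687
Sum ≈ 2.5841 → 2.584 bits.

2.584 bits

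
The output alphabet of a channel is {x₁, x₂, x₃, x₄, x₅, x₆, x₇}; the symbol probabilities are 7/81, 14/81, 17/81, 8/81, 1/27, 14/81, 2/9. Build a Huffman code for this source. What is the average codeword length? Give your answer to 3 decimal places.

2.691 bits/symbol

Repeatedly combine the two least-probable nodes; the expected code length is the sum of the merged weights.
merge 1/27 + 7/81 → 10/81
merge 8/81 + 10/81 → 2/9
merge 14/81 + 14/81 → 28/81
merge 17/81 + 2/9 → 35/81
merge 2/9 + 28/81 → 46/81
merge 35/81 + 46/81 → 1
L = 10/81 + 2/9 + 28/81 + 35/81 + 46/81 + 1 = 218/81 ≈ 2.691 bits/symbol.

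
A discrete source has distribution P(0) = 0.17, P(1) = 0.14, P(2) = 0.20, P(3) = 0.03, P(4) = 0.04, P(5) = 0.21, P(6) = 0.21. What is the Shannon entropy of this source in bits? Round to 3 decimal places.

2.579 bits

H = −Σ pᵢ log₂ pᵢ.
−0.17·log₂(0.17) = 0.4346
−0.14·log₂(0.14) = 0.3971
−0.20·log₂(0.20) = 0.4644
−0.03·log₂(0.03) = 0.1518
−0.04·log₂(0.04) = 0.1858
−0.21·log₂(0.21) = 0.4728
−0.21·log₂(0.21) = 0.4728
Sum ≈ 2.5793 → 2.579 bits.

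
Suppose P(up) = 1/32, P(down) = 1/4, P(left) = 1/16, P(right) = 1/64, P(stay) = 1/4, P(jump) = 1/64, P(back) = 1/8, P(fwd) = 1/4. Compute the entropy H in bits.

2.46875 bits

Each probability is a power of 1/2, so log₂(1/p) is an integer.
H = Σ p·log₂(1/p) = 1/32·5 + 1/4·2 + 1/16·4 + 1/64·6 + 1/4·2 + 1/64·6 + 1/8·3 + 1/4·2 = 2.46875 bits.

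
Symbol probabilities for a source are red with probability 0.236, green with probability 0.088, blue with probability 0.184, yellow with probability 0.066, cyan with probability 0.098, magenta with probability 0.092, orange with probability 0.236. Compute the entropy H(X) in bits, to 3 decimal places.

2.645 bits

H = −Σ pᵢ log₂ pᵢ.
−0.236·log₂(0.236) = 0.4916
−0.088·log₂(0.088) = 0.3086
−0.184·log₂(0.184) = 0.4494
−0.066·log₂(0.066) = 0.2588
−0.098·log₂(0.098) = 0.3284
−0.092·log₂(0.092) = 0.3167
−0.236·log₂(0.236) = 0.4916
Sum ≈ 2.6451 → 2.645 bits.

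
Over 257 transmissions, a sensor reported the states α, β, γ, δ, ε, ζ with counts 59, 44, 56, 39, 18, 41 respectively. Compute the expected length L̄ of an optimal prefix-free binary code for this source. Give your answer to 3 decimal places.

2.553 bits/symbol

Probabilities are the counts divided by 257.
Repeatedly combine the two least-probable nodes; the expected code length is the sum of the merged weights.
merge 18/257 + 39/257 → 57/257
merge 41/257 + 44/257 → 85/257
merge 56/257 + 57/257 → 113/257
merge 59/257 + 85/257 → 144/257
merge 113/257 + 144/257 → 1
L = 57/257 + 85/257 + 113/257 + 144/257 + 1 = 656/257 ≈ 2.553 bits/symbol.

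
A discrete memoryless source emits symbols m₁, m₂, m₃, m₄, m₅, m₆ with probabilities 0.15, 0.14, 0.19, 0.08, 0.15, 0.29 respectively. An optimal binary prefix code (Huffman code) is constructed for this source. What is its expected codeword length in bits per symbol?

2.52 bits/symbol

Repeatedly combine the two least-probable nodes; the expected code length is the sum of the merged weights.
merge 2/25 + 7/50 → 11/50
merge 3/20 + 3/20 → 3/10
merge 19/100 + 11/50 → 41/100
merge 29/100 + 3/10 → 59/100
merge 41/100 + 59/100 → 1
L = 11/50 + 3/10 + 41/100 + 59/100 + 1 = 63/25 = 2.52 bits/symbol.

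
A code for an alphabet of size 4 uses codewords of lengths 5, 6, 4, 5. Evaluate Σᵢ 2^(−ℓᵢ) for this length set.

With common denominator 2^6 = 64: Σ 2^(−ℓᵢ) = 2/64 + 1/64 + 4/64 + 2/64 = 9/64 = 0.140625.

0.140625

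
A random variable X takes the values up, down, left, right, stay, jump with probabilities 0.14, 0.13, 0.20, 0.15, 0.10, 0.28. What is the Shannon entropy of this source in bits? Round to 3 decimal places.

2.501 bits

H = −Σ pᵢ log₂ pᵢ.
−0.14·log₂(0.14) = 0.3971
−0.13·log₂(0.13) = 0.3826
−0.20·log₂(0.20) = 0.4644
−0.15·log₂(0.15) = 0.4105
−0.10·log₂(0.10) = 0.3322
−0.28·log₂(0.28) = 0.5142
Sum ≈ 2.5011 → 2.501 bits.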